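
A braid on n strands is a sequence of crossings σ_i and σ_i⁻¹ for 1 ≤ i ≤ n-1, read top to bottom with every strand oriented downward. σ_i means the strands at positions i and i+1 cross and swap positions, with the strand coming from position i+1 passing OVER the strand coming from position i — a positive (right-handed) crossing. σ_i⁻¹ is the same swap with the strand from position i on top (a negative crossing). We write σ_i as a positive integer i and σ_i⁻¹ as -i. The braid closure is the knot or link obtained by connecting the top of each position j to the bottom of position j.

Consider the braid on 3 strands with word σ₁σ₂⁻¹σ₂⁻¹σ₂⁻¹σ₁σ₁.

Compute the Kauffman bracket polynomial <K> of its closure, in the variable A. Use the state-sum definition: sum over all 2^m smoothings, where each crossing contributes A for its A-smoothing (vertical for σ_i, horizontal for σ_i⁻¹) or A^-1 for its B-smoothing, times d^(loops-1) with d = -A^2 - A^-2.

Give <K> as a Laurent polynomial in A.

Braid: s1 s2^-1 s2^-1 s2^-1 s1 s1 on 3 strands, 6 crossings.
Writhe w = (#positive) - (#negative) = 3 - 3 = 0.
State-sum expansion of <K>. There are 2^6 = 64 states.
For each crossing: s=0 is the vertical smoothing, s=1 horizontal. Crossing k contributes A^(sign_k * (1 - 2*s_k)); loop factor d = -A^2 - A^-2.
Tabulate the states by total A-exponent and number of loops L (A-exp: L × count):
  A^6: L=4 ×1
  A^4: L=3 ×6
  A^2: L=2 ×12, L=4 ×3
  A^0: L=1 ×9, L=3 ×10, L=5 ×1
  A^-2: L=2 ×12, L=4 ×3
  A^-4: L=3 ×6
  A^-6: L=4 ×1
Each group contributes A^e * Σ count * d^(L-1):
Powers of d = -A^2 - A^-2: d^2 = A^4 + 2 + A^-4; d^3 = -A^6 - 3*A^2 - 3*A^-2 - A^-6; d^4 = A^8 + 4*A^4 + 6 + 4*A^-4 + A^-8.
  A^6 * (d^3) = -A^12 - 3*A^8 - 3*A^4 - 1
  A^4 * (6*d^2) = 6*A^8 + 12*A^4 + 6
  A^2 * (12*d + 3*d^3) = -3*A^8 - 21*A^4 - 21 - 3*A^-4
  A^0 * (9 + 10*d^2 + d^4) = A^8 + 14*A^4 + 35 + 14*A^-4 + A^-8
  A^-2 * (12*d + 3*d^3) = -3*A^4 - 21 - 21*A^-4 - 3*A^-8
  A^-4 * (6*d^2) = 6 + 12*A^-4 + 6*A^-8
  A^-6 * (d^3) = -1 - 3*A^-4 - 3*A^-8 - A^-12
Summing the groups: <K> = -A^12 + A^8 - A^4 + 3 - A^-4 + A^-8 - A^-12

Answer: -A^12 + A^8 - A^4 + 3 - A^-4 + A^-8 - A^-12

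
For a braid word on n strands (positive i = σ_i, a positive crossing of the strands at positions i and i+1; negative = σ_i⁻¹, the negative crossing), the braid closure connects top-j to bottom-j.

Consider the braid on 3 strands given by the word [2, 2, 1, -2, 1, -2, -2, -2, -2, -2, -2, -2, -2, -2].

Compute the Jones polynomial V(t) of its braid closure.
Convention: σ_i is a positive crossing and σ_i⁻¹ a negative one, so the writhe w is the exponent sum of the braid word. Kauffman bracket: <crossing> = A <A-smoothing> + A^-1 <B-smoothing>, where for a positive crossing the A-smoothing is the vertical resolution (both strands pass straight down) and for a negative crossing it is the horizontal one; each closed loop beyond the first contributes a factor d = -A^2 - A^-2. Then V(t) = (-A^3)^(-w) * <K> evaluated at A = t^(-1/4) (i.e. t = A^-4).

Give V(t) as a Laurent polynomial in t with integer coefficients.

t^-1 - t^-2 + 2*t^-3 - 2*t^-4 + 3*t^-5 - 3*t^-6 + 3*t^-7 - 3*t^-8 + 2*t^-9 - 2*t^-10 + t^-11

Derivation:
The presented braid s2 s2 s1 s2^-1 s1 s2^-1 s2^-1 s2^-1 s2^-1 s2^-1 s2^-1 s2^-1 s2^-1 s2^-1 on 3 strands reduces by inverse Markov moves (closure unchanged at each step):
  Deconjugate: the word is γ·β·γ⁻¹ with γ = s2 (prefix) and γ⁻¹ = s2^-1 (suffix); strip both.
  Deconjugate: the word is γ·β·γ⁻¹ with γ = s2 (prefix) and γ⁻¹ = s2^-1 (suffix); strip both.
Reduced to β = s1 s2^-1 s1 s2^-1 s2^-1 s2^-1 s2^-1 s2^-1 s2^-1 s2^-1 on 3 strands, 10 crossings.
Compute on β:
Braid: s1 s2^-1 s1 s2^-1 s2^-1 s2^-1 s2^-1 s2^-1 s2^-1 s2^-1 on 3 strands, 10 crossings.
Writhe w = (#positive) - (#negative) = 2 - 8 = -6.
Computing the Kauffman bracket via state sum. There are 2^10 = 1024 states.
For each crossing: s=0 is the vertical smoothing, s=1 horizontal. Crossing k contributes A^(sign_k * (1 - 2*s_k)); loop factor d = -A^2 - A^-2.
Tabulate the states by total A-exponent and number of loops L (A-exp: L × count):
  A^10: L=9 ×1
  A^8: L=8 ×10
  A^6: L=7 ×45
  A^4: L=6 ×119, L=8 ×1
  A^2: L=5 ×203, L=7 ×7
  A^0: L=4 ×231, L=6 ×21
  A^-2: L=3 ×175, L=5 ×35
  A^-4: L=2 ×85, L=4 ×35
  A^-6: L=1 ×23, L=3 ×22
  A^-8: L=2 ×10
  A^-10: L=3 ×1
Each group contributes A^e * Σ count * d^(L-1):
Powers of d = -A^2 - A^-2: d^2 = A^4 + 2 + A^-4; d^3 = -A^6 - 3*A^2 - 3*A^-2 - A^-6; d^4 = A^8 + 4*A^4 + 6 + 4*A^-4 + A^-8; d^5 = -A^10 - 5*A^6 - 10*A^2 - 10*A^-2 - 5*A^-6 - A^-10; d^6 = A^12 + 6*A^8 + 15*A^4 + 20 + 15*A^-4 + 6*A^-8 + A^-12; d^7 = -A^14 - 7*A^10 - 21*A^6 - 35*A^2 - 35*A^-2 - 21*A^-6 - 7*A^-10 - A^-14; d^8 = A^16 + 8*A^12 + 28*A^8 + 56*A^4 + 70 + 56*A^-4 + 28*A^-8 + 8*A^-12 + A^-16.
  A^10 * (d^8) = A^26 + 8*A^22 + 28*A^18 + 56*A^14 + 70*A^10 + 56*A^6 + 28*A^2 + 8*A^-2 + A^-6
  A^8 * (10*d^7) = -10*A^22 - 70*A^18 - 210*A^14 - 350*A^10 - 350*A^6 - 210*A^2 - 70*A^-2 - 10*A^-6
  A^6 * (45*d^6) = 45*A^18 + 270*A^14 + 675*A^10 + 900*A^6 + 675*A^2 + 270*A^-2 + 45*A^-6
  A^4 * (119*d^5 + d^7) = -A^18 - 126*A^14 - 616*A^10 - 1225*A^6 - 1225*A^2 - 616*A^-2 - 126*A^-6 - A^-10
  A^2 * (203*d^4 + 7*d^6) = 7*A^14 + 245*A^10 + 917*A^6 + 1358*A^2 + 917*A^-2 + 245*A^-6 + 7*A^-10
  A^0 * (231*d^3 + 21*d^5) = -21*A^10 - 336*A^6 - 903*A^2 - 903*A^-2 - 336*A^-6 - 21*A^-10
  A^-2 * (175*d^2 + 35*d^4) = 35*A^6 + 315*A^2 + 560*A^-2 + 315*A^-6 + 35*A^-10
  A^-4 * (85*d + 35*d^3) = -35*A^2 - 190*A^-2 - 190*A^-6 - 35*A^-10
  A^-6 * (23 + 22*d^2) = 22*A^-2 + 67*A^-6 + 22*A^-10
  A^-8 * (10*d) = -10*A^-6 - 10*A^-10
  A^-10 * (d^2) = A^-6 + 2*A^-10 + A^-14
Summing the groups: <K> = A^26 - 2*A^22 + 2*A^18 - 3*A^14 + 3*A^10 - 3*A^6 + 3*A^2 - 2*A^-2 + 2*A^-6 - A^-10 + A^-14
Normalise by the writhe: (-A^3)^(-w) = (-A^3)^(6) = A^18, so f(A) = A^18 * <K> = A^44 - 2*A^40 + 2*A^36 - 3*A^32 + 3*A^28 - 3*A^24 + 3*A^20 - 2*A^16 + 2*A^12 - A^8 + A^4.
Substitute A = t^(-1/4), i.e. A^e → t^(-e/4): V(t) = t^-1 - t^-2 + 2*t^-3 - 2*t^-4 + 3*t^-5 - 3*t^-6 + 3*t^-7 - 3*t^-8 + 2*t^-9 - 2*t^-10 + t^-11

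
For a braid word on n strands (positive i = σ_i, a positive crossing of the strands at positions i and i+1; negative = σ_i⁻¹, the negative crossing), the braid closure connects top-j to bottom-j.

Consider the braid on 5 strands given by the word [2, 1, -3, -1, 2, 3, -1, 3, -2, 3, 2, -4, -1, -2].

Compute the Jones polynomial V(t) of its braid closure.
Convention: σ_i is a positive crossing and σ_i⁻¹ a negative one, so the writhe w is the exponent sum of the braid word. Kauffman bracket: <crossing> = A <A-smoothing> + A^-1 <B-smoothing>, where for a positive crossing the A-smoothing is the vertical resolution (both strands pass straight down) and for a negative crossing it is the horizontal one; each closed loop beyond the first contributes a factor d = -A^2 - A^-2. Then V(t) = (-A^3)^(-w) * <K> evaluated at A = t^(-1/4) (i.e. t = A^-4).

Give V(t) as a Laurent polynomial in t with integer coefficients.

-t^5 + 2*t^4 - 2*t^3 + 3*t^2 - 3*t + 3 - 2*t^-1 + t^-2

Derivation:
The presented braid s2 s1 s3^-1 s1^-1 s2 s3 s1^-1 s3 s2^-1 s3 s2 s4^-1 s1^-1 s2^-1 on 5 strands reduces by inverse Markov moves (closure unchanged at each step):
  Deconjugate: the word is γ·β·γ⁻¹ with γ = s2 s1 (prefix) and γ⁻¹ = s1^-1 s2^-1 (suffix); strip both.
  Destabilize: the word has the form β·s4^-1 where s4^-1 occurs only as the final letter (β ∈ B_4); drop it and the last strand → 4 strands.
Reduced to β = s3^-1 s1^-1 s2 s3 s1^-1 s3 s2^-1 s3 s2 on 4 strands, 9 crossings.
Compute on β:
Braid: s3^-1 s1^-1 s2 s3 s1^-1 s3 s2^-1 s3 s2 on 4 strands, 9 crossings.
Writhe w = (#positive) - (#negative) = 5 - 4 = 1.
Enumerate smoothing states for the bracket polynomial. There are 2^9 = 512 states.
Smooth each crossing (0=||, 1=⌣⌢); contribution A^(Σ sign_k(1-2s_k)) * d^(L-1).
Tabulate the states by total A-exponent and number of loops L (A-exp: L × count):
  A^9: L=2 ×1
  A^7: L=1 ×3, L=3 ×6
  A^5: L=2 ×26, L=4 ×10
  A^3: L=1 ×21, L=3 ×58, L=5 ×5
  A^1: L=2 ×86, L=4 ×39, L=6 ×1
  A^-1: L=1 ×35, L=3 ×80, L=5 ×11
  A^-3: L=2 ×53, L=4 ×30, L=6 ×1
  A^-5: L=3 ×32, L=5 ×4
  A^-7: L=4 ×9
  A^-9: L=5 ×1
Each group contributes A^e * Σ count * d^(L-1):
Powers of d = -A^2 - A^-2: d^2 = A^4 + 2 + A^-4; d^3 = -A^6 - 3*A^2 - 3*A^-2 - A^-6; d^4 = A^8 + 4*A^4 + 6 + 4*A^-4 + A^-8; d^5 = -A^10 - 5*A^6 - 10*A^2 - 10*A^-2 - 5*A^-6 - A^-10.
  A^9 * (d) = -A^11 - A^7
  A^7 * (3 + 6*d^2) = 6*A^11 + 15*A^7 + 6*A^3
  A^5 * (26*d + 10*d^3) = -10*A^11 - 56*A^7 - 56*A^3 - 10*A^-1
  A^3 * (21 + 58*d^2 + 5*d^4) = 5*A^11 + 78*A^7 + 167*A^3 + 78*A^-1 + 5*A^-5
  A^1 * (86*d + 39*d^3 + d^5) = -A^11 - 44*A^7 - 213*A^3 - 213*A^-1 - 44*A^-5 - A^-9
  A^-1 * (35 + 80*d^2 + 11*d^4) = 11*A^7 + 124*A^3 + 261*A^-1 + 124*A^-5 + 11*A^-9
  A^-3 * (53*d + 30*d^3 + d^5) = -A^7 - 35*A^3 - 153*A^-1 - 153*A^-5 - 35*A^-9 - A^-13
  A^-5 * (32*d^2 + 4*d^4) = 4*A^3 + 48*A^-1 + 88*A^-5 + 48*A^-9 + 4*A^-13
  A^-7 * (9*d^3) = -9*A^-1 - 27*A^-5 - 27*A^-9 - 9*A^-13
  A^-9 * (d^4) = A^-1 + 4*A^-5 + 6*A^-9 + 4*A^-13 + A^-17
Summing the groups: <K> = -A^11 + 2*A^7 - 3*A^3 + 3*A^-1 - 3*A^-5 + 2*A^-9 - 2*A^-13 + A^-17
Normalise by the writhe: (-A^3)^(-w) = (-A^3)^(-1) = -A^-3, so f(A) = -A^-3 * <K> = A^8 - 2*A^4 + 3 - 3*A^-4 + 3*A^-8 - 2*A^-12 + 2*A^-16 - A^-20.
Substitute A = t^(-1/4), i.e. A^e → t^(-e/4): V(t) = -t^5 + 2*t^4 - 2*t^3 + 3*t^2 - 3*t + 3 - 2*t^-1 + t^-2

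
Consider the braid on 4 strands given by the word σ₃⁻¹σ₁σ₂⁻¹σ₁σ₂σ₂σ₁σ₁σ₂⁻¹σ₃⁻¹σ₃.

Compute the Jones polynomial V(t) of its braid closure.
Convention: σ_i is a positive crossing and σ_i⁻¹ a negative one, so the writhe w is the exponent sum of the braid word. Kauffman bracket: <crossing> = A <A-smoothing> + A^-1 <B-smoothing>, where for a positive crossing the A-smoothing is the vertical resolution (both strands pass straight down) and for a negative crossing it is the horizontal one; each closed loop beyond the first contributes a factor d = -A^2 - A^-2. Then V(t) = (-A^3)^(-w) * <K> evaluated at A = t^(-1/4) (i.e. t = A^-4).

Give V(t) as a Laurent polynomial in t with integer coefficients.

t^7 - 2*t^6 + 2*t^5 - 3*t^4 + 3*t^3 - 2*t^2 + 2*t

Derivation:
The presented braid s3^-1 s1 s2^-1 s1 s2 s2 s1 s1 s2^-1 s3^-1 s3 on 4 strands reduces by inverse Markov moves (closure unchanged at each step):
  Deconjugate: the word is γ·β·γ⁻¹ with γ = s3^-1 (prefix) and γ⁻¹ = s3 (suffix); strip both.
  Destabilize: the word has the form β·s3^-1 where s3^-1 occurs only as the final letter (β ∈ B_3); drop it and the last strand → 3 strands.
Reduced to β = s1 s2^-1 s1 s2 s2 s1 s1 s2^-1 on 3 strands, 8 crossings.
Compute on β:
Braid: s1 s2^-1 s1 s2 s2 s1 s1 s2^-1 on 3 strands, 8 crossings.
Writhe w = (#positive) - (#negative) = 6 - 2 = 4.
Computing the Kauffman bracket via state sum. There are 2^8 = 256 states.
Each crossing splits two ways (0=vertical, 1=horizontal). The state's weight is A^(#A-smoothings - #B-smoothings) * d^(loops - 1).
Tabulate the states by total A-exponent and number of loops L (A-exp: L × count):
  A^8: L=3 ×1
  A^6: L=2 ×6, L=4 ×2
  A^4: L=1 ×11, L=3 ×16, L=5 ×1
  A^2: L=2 ×47, L=4 ×9
  A^0: L=1 ×26, L=3 ×43, L=5 ×1
  A^-2: L=2 ×41, L=4 ×15
  A^-4: L=3 ×26, L=5 ×2
  A^-6: L=4 ×8
  A^-8: L=5 ×1
Each group contributes A^e * Σ count * d^(L-1):
Powers of d = -A^2 - A^-2: d^2 = A^4 + 2 + A^-4; d^3 = -A^6 - 3*A^2 - 3*A^-2 - A^-6; d^4 = A^8 + 4*A^4 + 6 + 4*A^-4 + A^-8.
  A^8 * (d^2) = A^12 + 2*A^8 + A^4
  A^6 * (6*d + 2*d^3) = -2*A^12 - 12*A^8 - 12*A^4 - 2
  A^4 * (11 + 16*d^2 + d^4) = A^12 + 20*A^8 + 49*A^4 + 20 + A^-4
  A^2 * (47*d + 9*d^3) = -9*A^8 - 74*A^4 - 74 - 9*A^-4
  A^0 * (26 + 43*d^2 + d^4) = A^8 + 47*A^4 + 118 + 47*A^-4 + A^-8
  A^-2 * (41*d + 15*d^3) = -15*A^4 - 86 - 86*A^-4 - 15*A^-8
  A^-4 * (26*d^2 + 2*d^4) = 2*A^4 + 34 + 64*A^-4 + 34*A^-8 + 2*A^-12
  A^-6 * (8*d^3) = -8 - 24*A^-4 - 24*A^-8 - 8*A^-12
  A^-8 * (d^4) = 1 + 4*A^-4 + 6*A^-8 + 4*A^-12 + A^-16
Summing the groups: <K> = 2*A^8 - 2*A^4 + 3 - 3*A^-4 + 2*A^-8 - 2*A^-12 + A^-16
Normalise by the writhe: (-A^3)^(-w) = (-A^3)^(-4) = A^-12, so f(A) = A^-12 * <K> = 2*A^-4 - 2*A^-8 + 3*A^-12 - 3*A^-16 + 2*A^-20 - 2*A^-24 + A^-28.
Substitute A = t^(-1/4), i.e. A^e → t^(-e/4): V(t) = t^7 - 2*t^6 + 2*t^5 - 3*t^4 + 3*t^3 - 2*t^2 + 2*t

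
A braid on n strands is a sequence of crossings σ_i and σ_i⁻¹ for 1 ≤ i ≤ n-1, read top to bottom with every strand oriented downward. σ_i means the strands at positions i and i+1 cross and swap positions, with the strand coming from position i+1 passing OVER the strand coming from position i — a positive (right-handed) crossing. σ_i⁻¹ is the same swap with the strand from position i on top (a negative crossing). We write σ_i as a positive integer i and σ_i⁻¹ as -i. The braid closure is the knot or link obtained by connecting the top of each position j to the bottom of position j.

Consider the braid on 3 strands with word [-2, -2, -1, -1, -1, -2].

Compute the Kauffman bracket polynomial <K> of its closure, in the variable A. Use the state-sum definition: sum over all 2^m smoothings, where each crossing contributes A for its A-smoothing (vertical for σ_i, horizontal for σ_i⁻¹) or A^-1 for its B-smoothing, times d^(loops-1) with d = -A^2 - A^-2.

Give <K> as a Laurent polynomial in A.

Braid: s2^-1 s2^-1 s1^-1 s1^-1 s1^-1 s2^-1 on 3 strands, 6 crossings.
Writhe w = (#positive) - (#negative) = 0 - 6 = -6.
State-sum expansion of <K>. There are 2^6 = 64 states.
Each crossing splits two ways (0=vertical, 1=horizontal). The state's weight is A^(#A-smoothings - #B-smoothings) * d^(loops - 1).
Tabulate the states by total A-exponent and number of loops L (A-exp: L × count):
  A^6: L=5 ×1
  A^4: L=4 ×6
  A^2: L=3 ×15
  A^0: L=2 ×18, L=4 ×2
  A^-2: L=1 ×9, L=3 ×6
  A^-4: L=2 ×6
  A^-6: L=3 ×1
Each group contributes A^e * Σ count * d^(L-1):
Powers of d = -A^2 - A^-2: d^2 = A^4 + 2 + A^-4; d^3 = -A^6 - 3*A^2 - 3*A^-2 - A^-6; d^4 = A^8 + 4*A^4 + 6 + 4*A^-4 + A^-8.
  A^6 * (d^4) = A^14 + 4*A^10 + 6*A^6 + 4*A^2 + A^-2
  A^4 * (6*d^3) = -6*A^10 - 18*A^6 - 18*A^2 - 6*A^-2
  A^2 * (15*d^2) = 15*A^6 + 30*A^2 + 15*A^-2
  A^0 * (18*d + 2*d^3) = -2*A^6 - 24*A^2 - 24*A^-2 - 2*A^-6
  A^-2 * (9 + 6*d^2) = 6*A^2 + 21*A^-2 + 6*A^-6
  A^-4 * (6*d) = -6*A^-2 - 6*A^-6
  A^-6 * (d^2) = A^-2 + 2*A^-6 + A^-10
Summing the groups: <K> = A^14 - 2*A^10 + A^6 - 2*A^2 + 2*A^-2 + A^-10

Answer: A^14 - 2*A^10 + A^6 - 2*A^2 + 2*A^-2 + A^-10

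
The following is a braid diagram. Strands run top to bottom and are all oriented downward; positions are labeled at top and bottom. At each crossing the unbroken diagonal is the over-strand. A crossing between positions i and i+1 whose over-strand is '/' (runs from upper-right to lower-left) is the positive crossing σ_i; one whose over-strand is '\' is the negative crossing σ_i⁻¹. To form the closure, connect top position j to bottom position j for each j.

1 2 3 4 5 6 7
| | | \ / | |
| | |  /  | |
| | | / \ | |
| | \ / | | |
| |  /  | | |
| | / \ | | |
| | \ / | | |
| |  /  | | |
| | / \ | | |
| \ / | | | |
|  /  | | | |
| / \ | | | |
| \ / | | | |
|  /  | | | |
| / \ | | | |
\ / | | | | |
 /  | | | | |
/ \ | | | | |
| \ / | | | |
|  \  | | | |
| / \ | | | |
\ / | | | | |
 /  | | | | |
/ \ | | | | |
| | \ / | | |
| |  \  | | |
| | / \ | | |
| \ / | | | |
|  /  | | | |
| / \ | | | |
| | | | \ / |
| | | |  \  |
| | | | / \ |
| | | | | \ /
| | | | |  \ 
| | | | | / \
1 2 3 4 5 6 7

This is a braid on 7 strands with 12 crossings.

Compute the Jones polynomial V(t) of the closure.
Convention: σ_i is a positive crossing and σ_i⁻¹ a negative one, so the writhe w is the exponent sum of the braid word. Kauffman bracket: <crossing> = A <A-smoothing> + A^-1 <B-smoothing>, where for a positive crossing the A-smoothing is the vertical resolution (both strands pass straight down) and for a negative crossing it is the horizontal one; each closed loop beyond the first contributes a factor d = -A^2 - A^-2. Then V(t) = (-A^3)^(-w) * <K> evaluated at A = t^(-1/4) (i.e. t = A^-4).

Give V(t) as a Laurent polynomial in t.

-t^8 + t^7 - 2*t^6 + 3*t^5 - 2*t^4 + 3*t^3 - 2*t^2 + t

Derivation:
Reading the diagram top to bottom ('/'-over between positions i,i+1 = s_i, '\'-over = s_i^-1): braid word = s4 s3 s3 s2 s2 s1 s2^-1 s1 s3^-1 s2 s5^-1 s6^-1.
The presented braid s4 s3 s3 s2 s2 s1 s2^-1 s1 s3^-1 s2 s5^-1 s6^-1 on 7 strands reduces by inverse Markov moves (closure unchanged at each step):
  Destabilize: the word has the form β·s6^-1 where s6^-1 occurs only as the final letter (β ∈ B_6); drop it and the last strand → 6 strands.
  Destabilize: the word has the form β·s5^-1 where s5^-1 occurs only as the final letter (β ∈ B_5); drop it and the last strand → 5 strands.
Reduced to β = s4 s3 s3 s2 s2 s1 s2^-1 s1 s3^-1 s2 on 5 strands, 10 crossings.
Compute on β:
Braid: s4 s3 s3 s2 s2 s1 s2^-1 s1 s3^-1 s2 on 5 strands, 10 crossings.
Writhe w = (#positive) - (#negative) = 8 - 2 = 6.
Enumerate smoothing states for the bracket polynomial. There are 2^10 = 1024 states.
For each crossing: s=0 is the vertical smoothing, s=1 horizontal. Crossing k contributes A^(sign_k * (1 - 2*s_k)); loop factor d = -A^2 - A^-2.
Tabulate the states by total A-exponent and number of loops L (A-exp: L × count):
  A^10: L=3 ×1
  A^8: L=2 ×3, L=4 ×7
  A^6: L=1 ×2, L=3 ×29, L=5 ×14
  A^4: L=2 ×39, L=4 ×72, L=6 ×9
  A^2: L=1 ×17, L=3 ×137, L=5 ×54, L=7 ×2
  A^0: L=2 ×109, L=4 ×128, L=6 ×15
  A^-2: L=1 ×30, L=3 ×132, L=5 ×47, L=7 ×1
  A^-4: L=2 ×49, L=4 ×65, L=6 ×6
  A^-6: L=3 ×31, L=5 ×14
  A^-8: L=4 ×9, L=6 ×1
  A^-10: L=5 ×1
Each group contributes A^e * Σ count * d^(L-1):
Powers of d = -A^2 - A^-2: d^2 = A^4 + 2 + A^-4; d^3 = -A^6 - 3*A^2 - 3*A^-2 - A^-6; d^4 = A^8 + 4*A^4 + 6 + 4*A^-4 + A^-8; d^5 = -A^10 - 5*A^6 - 10*A^2 - 10*A^-2 - 5*A^-6 - A^-10; d^6 = A^12 + 6*A^8 + 15*A^4 + 20 + 15*A^-4 + 6*A^-8 + A^-12.
  A^10 * (d^2) = A^14 + 2*A^10 + A^6
  A^8 * (3*d + 7*d^3) = -7*A^14 - 24*A^10 - 24*A^6 - 7*A^2
  A^6 * (2 + 29*d^2 + 14*d^4) = 14*A^14 + 85*A^10 + 144*A^6 + 85*A^2 + 14*A^-2
  A^4 * (39*d + 72*d^3 + 9*d^5) = -9*A^14 - 117*A^10 - 345*A^6 - 345*A^2 - 117*A^-2 - 9*A^-6
  A^2 * (17 + 137*d^2 + 54*d^4 + 2*d^6) = 2*A^14 + 66*A^10 + 383*A^6 + 655*A^2 + 383*A^-2 + 66*A^-6 + 2*A^-10
  A^0 * (109*d + 128*d^3 + 15*d^5) = -15*A^10 - 203*A^6 - 643*A^2 - 643*A^-2 - 203*A^-6 - 15*A^-10
  A^-2 * (30 + 132*d^2 + 47*d^4 + d^6) = A^10 + 53*A^6 + 335*A^2 + 596*A^-2 + 335*A^-6 + 53*A^-10 + A^-14
  A^-4 * (49*d + 65*d^3 + 6*d^5) = -6*A^6 - 95*A^2 - 304*A^-2 - 304*A^-6 - 95*A^-10 - 6*A^-14
  A^-6 * (31*d^2 + 14*d^4) = 14*A^2 + 87*A^-2 + 146*A^-6 + 87*A^-10 + 14*A^-14
  A^-8 * (9*d^3 + d^5) = -A^2 - 14*A^-2 - 37*A^-6 - 37*A^-10 - 14*A^-14 - A^-18
  A^-10 * (d^4) = A^-2 + 4*A^-6 + 6*A^-10 + 4*A^-14 + A^-18
Summing the groups: <K> = A^14 - 2*A^10 + 3*A^6 - 2*A^2 + 3*A^-2 - 2*A^-6 + A^-10 - A^-14
Normalise by the writhe: (-A^3)^(-w) = (-A^3)^(-6) = A^-18, so f(A) = A^-18 * <K> = A^-4 - 2*A^-8 + 3*A^-12 - 2*A^-16 + 3*A^-20 - 2*A^-24 + A^-28 - A^-32.
Substitute A = t^(-1/4), i.e. A^e → t^(-e/4): V(t) = -t^8 + t^7 - 2*t^6 + 3*t^5 - 2*t^4 + 3*t^3 - 2*t^2 + t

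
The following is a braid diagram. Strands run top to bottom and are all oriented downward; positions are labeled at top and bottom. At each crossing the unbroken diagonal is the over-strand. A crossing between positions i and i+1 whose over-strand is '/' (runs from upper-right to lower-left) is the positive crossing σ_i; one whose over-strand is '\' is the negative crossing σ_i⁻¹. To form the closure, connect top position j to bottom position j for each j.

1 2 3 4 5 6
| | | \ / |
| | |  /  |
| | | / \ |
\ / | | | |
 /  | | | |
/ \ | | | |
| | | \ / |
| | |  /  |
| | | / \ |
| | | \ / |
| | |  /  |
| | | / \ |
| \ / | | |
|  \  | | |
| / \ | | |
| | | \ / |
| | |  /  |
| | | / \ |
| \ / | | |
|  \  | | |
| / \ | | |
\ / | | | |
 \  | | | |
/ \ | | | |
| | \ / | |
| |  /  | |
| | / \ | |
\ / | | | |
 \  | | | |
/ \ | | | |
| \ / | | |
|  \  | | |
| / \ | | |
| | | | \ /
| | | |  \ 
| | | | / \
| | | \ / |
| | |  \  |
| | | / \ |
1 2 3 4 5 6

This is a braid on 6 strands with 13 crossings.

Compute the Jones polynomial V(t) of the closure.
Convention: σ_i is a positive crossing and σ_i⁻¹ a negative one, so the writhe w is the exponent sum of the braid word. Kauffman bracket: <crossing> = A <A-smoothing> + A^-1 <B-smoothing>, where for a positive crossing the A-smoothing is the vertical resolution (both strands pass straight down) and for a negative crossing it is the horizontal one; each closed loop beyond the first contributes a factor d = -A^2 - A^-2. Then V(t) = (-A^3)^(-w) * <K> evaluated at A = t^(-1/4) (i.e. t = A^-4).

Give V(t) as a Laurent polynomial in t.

-t^3 + 2*t^2 - 3*t + 4 - 3*t^-1 + 4*t^-2 - 2*t^-3 + t^-4 - t^-5

Derivation:
Reading the diagram top to bottom ('/'-over between positions i,i+1 = s_i, '\'-over = s_i^-1): braid word = s4 s1 s4 s4 s2^-1 s4 s2^-1 s1^-1 s3 s1^-1 s2^-1 s5^-1 s4^-1.
The presented braid s4 s1 s4 s4 s2^-1 s4 s2^-1 s1^-1 s3 s1^-1 s2^-1 s5^-1 s4^-1 on 6 strands reduces by inverse Markov moves (closure unchanged at each step):
  Deconjugate: the word is γ·β·γ⁻¹ with γ = s4 (prefix) and γ⁻¹ = s4^-1 (suffix); strip both.
  Destabilize: the word has the form β·s5^-1 where s5^-1 occurs only as the final letter (β ∈ B_5); drop it and the last strand → 5 strands.
Reduced to β = s1 s4 s4 s2^-1 s4 s2^-1 s1^-1 s3 s1^-1 s2^-1 on 5 strands, 10 crossings.
Compute on β:
Braid: s1 s4 s4 s2^-1 s4 s2^-1 s1^-1 s3 s1^-1 s2^-1 on 5 strands, 10 crossings.
Writhe w = (#positive) - (#negative) = 5 - 5 = 0.
Enumerate smoothing states for the bracket polynomial. There are 2^10 = 1024 states.
Each crossing splits two ways (0=vertical, 1=horizontal). The state's weight is A^(#A-smoothings - #B-smoothings) * d^(loops - 1).
Tabulate the states by total A-exponent and number of loops L (A-exp: L × count):
  A^10: L=6 ×1
  A^8: L=5 ×10
  A^6: L=4 ×40, L=6 ×5
  A^4: L=3 ×80, L=5 ×39, L=7 ×1
  A^2: L=2 ×79, L=4 ×117, L=6 ×14
  A^0: L=1 ×30, L=3 ×158, L=5 ×62, L=7 ×2
  A^-2: L=2 ×84, L=4 ×111, L=6 ×15
  A^-4: L=1 ×9, L=3 ×74, L=5 ×36, L=7 ×1
  A^-6: L=2 ×12, L=4 ×29, L=6 ×4
  A^-8: L=3 ×6, L=5 ×4
  A^-10: L=4 ×1
Each group contributes A^e * Σ count * d^(L-1):
Powers of d = -A^2 - A^-2: d^2 = A^4 + 2 + A^-4; d^3 = -A^6 - 3*A^2 - 3*A^-2 - A^-6; d^4 = A^8 + 4*A^4 + 6 + 4*A^-4 + A^-8; d^5 = -A^10 - 5*A^6 - 10*A^2 - 10*A^-2 - 5*A^-6 - A^-10; d^6 = A^12 + 6*A^8 + 15*A^4 + 20 + 15*A^-4 + 6*A^-8 + A^-12.
  A^10 * (d^5) = -A^20 - 5*A^16 - 10*A^12 - 10*A^8 - 5*A^4 - 1
  A^8 * (10*d^4) = 10*A^16 + 40*A^12 + 60*A^8 + 40*A^4 + 10
  A^6 * (40*d^3 + 5*d^5) = -5*A^16 - 65*A^12 - 170*A^8 - 170*A^4 - 65 - 5*A^-4
  A^4 * (80*d^2 + 39*d^4 + d^6) = A^16 + 45*A^12 + 251*A^8 + 414*A^4 + 251 + 45*A^-4 + A^-8
  A^2 * (79*d + 117*d^3 + 14*d^5) = -14*A^12 - 187*A^8 - 570*A^4 - 570 - 187*A^-4 - 14*A^-8
  A^0 * (30 + 158*d^2 + 62*d^4 + 2*d^6) = 2*A^12 + 74*A^8 + 436*A^4 + 758 + 436*A^-4 + 74*A^-8 + 2*A^-12
  A^-2 * (84*d + 111*d^3 + 15*d^5) = -15*A^8 - 186*A^4 - 567 - 567*A^-4 - 186*A^-8 - 15*A^-12
  A^-4 * (9 + 74*d^2 + 36*d^4 + d^6) = A^8 + 42*A^4 + 233 + 393*A^-4 + 233*A^-8 + 42*A^-12 + A^-16
  A^-6 * (12*d + 29*d^3 + 4*d^5) = -4*A^4 - 49 - 139*A^-4 - 139*A^-8 - 49*A^-12 - 4*A^-16
  A^-8 * (6*d^2 + 4*d^4) = 4 + 22*A^-4 + 36*A^-8 + 22*A^-12 + 4*A^-16
  A^-10 * (d^3) = -A^-4 - 3*A^-8 - 3*A^-12 - A^-16
Summing the groups: <K> = -A^20 + A^16 - 2*A^12 + 4*A^8 - 3*A^4 + 4 - 3*A^-4 + 2*A^-8 - A^-12
Normalise by the writhe: (-A^3)^(-w) = (-A^3)^(0) = 1, so f(A) = 1 * <K> = -A^20 + A^16 - 2*A^12 + 4*A^8 - 3*A^4 + 4 - 3*A^-4 + 2*A^-8 - A^-12.
Substitute A = t^(-1/4), i.e. A^e → t^(-e/4): V(t) = -t^3 + 2*t^2 - 3*t + 4 - 3*t^-1 + 4*t^-2 - 2*t^-3 + t^-4 - t^-5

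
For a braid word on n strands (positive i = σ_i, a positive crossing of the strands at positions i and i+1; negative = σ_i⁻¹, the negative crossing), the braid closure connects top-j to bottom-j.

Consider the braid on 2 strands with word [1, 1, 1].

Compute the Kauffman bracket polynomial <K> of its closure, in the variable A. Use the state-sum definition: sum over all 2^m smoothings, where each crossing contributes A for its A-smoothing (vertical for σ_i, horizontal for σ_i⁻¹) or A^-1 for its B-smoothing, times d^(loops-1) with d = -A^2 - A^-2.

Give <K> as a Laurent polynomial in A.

Braid: s1 s1 s1 on 2 strands, 3 crossings.
Writhe w = (#positive) - (#negative) = 3 - 0 = 3.
Enumerate smoothing states for the bracket polynomial. There are 2^3 = 8 states.
Each crossing splits two ways (0=vertical, 1=horizontal). The state's weight is A^(#A-smoothings - #B-smoothings) * d^(loops - 1).
  state 000: A-exp=+3, loops=2, term = A^3 * d^1
  state 001: A-exp=+1, loops=1, term = A^1 * d^0
  state 010: A-exp=+1, loops=1, term = A^1 * d^0
  state 011: A-exp=-1, loops=2, term = A^-1 * d^1
  state 100: A-exp=+1, loops=1, term = A^1 * d^0
  state 101: A-exp=-1, loops=2, term = A^-1 * d^1
  state 110: A-exp=-1, loops=2, term = A^-1 * d^1
  state 111: A-exp=-3, loops=3, term = A^-3 * d^2
Collect the terms by A-exponent (count of states per loop number):
Powers of d = -A^2 - A^-2: d^2 = A^4 + 2 + A^-4.
  A^3 * (d) = -A^5 - A
  A^1 * (3) = 3*A
  A^-1 * (3*d) = -3*A - 3*A^-3
  A^-3 * (d^2) = A + 2*A^-3 + A^-7
Summing the groups: <K> = -A^5 - A^-3 + A^-7

Answer: -A^5 - A^-3 + A^-7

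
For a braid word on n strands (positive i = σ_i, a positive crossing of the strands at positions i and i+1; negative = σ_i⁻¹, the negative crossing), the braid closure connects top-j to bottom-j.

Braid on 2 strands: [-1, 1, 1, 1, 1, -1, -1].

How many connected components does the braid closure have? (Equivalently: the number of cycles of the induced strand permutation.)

Track the strand permutation on 2 strands, starting from identity.
  step 1: s1^-1 swaps positions 1,2 -> [2 1]
  step 2: s1 swaps positions 1,2 -> [1 2]
  step 3: s1 swaps positions 1,2 -> [2 1]
  step 4: s1 swaps positions 1,2 -> [1 2]
  step 5: s1 swaps positions 1,2 -> [2 1]
  step 6: s1^-1 swaps positions 1,2 -> [1 2]
  step 7: s1^-1 swaps positions 1,2 -> [2 1]
Final permutation (position -> original strand): [2 1]
Closure components = cycle count of this permutation = 1.

Answer: 1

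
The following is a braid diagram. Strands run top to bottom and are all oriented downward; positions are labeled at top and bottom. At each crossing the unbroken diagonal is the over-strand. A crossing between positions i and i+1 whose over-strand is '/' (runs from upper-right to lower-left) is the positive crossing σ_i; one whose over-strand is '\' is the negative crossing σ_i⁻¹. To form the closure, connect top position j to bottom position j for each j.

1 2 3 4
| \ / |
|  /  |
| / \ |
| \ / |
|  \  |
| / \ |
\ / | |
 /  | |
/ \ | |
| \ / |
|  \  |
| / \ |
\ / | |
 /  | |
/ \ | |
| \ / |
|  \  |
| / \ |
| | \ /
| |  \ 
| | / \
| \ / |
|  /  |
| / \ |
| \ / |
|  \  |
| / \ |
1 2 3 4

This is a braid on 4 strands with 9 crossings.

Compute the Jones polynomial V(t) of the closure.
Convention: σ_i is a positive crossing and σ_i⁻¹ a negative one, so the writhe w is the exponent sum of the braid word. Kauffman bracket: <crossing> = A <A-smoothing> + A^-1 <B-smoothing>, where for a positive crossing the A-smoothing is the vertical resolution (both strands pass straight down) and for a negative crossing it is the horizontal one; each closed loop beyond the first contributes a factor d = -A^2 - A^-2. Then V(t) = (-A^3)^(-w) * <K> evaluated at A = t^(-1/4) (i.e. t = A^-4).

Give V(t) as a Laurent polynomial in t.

Reading the diagram top to bottom ('/'-over between positions i,i+1 = s_i, '\'-over = s_i^-1): braid word = s2 s2^-1 s1 s2^-1 s1 s2^-1 s3^-1 s2 s2^-1.
The presented braid s2 s2^-1 s1 s2^-1 s1 s2^-1 s3^-1 s2 s2^-1 on 4 strands reduces by inverse Markov moves (closure unchanged at each step):
  Deconjugate: the word is γ·β·γ⁻¹ with γ = s2 (prefix) and γ⁻¹ = s2^-1 (suffix); strip both.
  Deconjugate: the word is γ·β·γ⁻¹ with γ = s2^-1 (prefix) and γ⁻¹ = s2 (suffix); strip both.
  Destabilize: the word has the form β·s3^-1 where s3^-1 occurs only as the final letter (β ∈ B_3); drop it and the last strand → 3 strands.
Reduced to β = s1 s2^-1 s1 s2^-1 on 3 strands, 4 crossings.
Compute on β:
Braid: s1 s2^-1 s1 s2^-1 on 3 strands, 4 crossings.
Writhe w = (#positive) - (#negative) = 2 - 2 = 0.
Enumerate smoothing states for the bracket polynomial. There are 2^4 = 16 states.
Each crossing splits two ways (0=vertical, 1=horizontal). The state's weight is A^(#A-smoothings - #B-smoothings) * d^(loops - 1).
  state 0000: A-exp=+0, loops=3, term = A^0 * d^2
  state 0001: A-exp=+2, loops=2, term = A^2 * d^1
  state 0010: A-exp=-2, loops=2, term = A^-2 * d^1
  state 0011: A-exp=+0, loops=1, term = A^0 * d^0
  state 0100: A-exp=+2, loops=2, term = A^2 * d^1
  state 0101: A-exp=+4, loops=3, term = A^4 * d^2
  state 0110: A-exp=+0, loops=1, term = A^0 * d^0
  state 0111: A-exp=+2, loops=2, term = A^2 * d^1
  state 1000: A-exp=-2, loops=2, term = A^-2 * d^1
  state 1001: A-exp=+0, loops=1, term = A^0 * d^0
  state 1010: A-exp=-4, loops=3, term = A^-4 * d^2
  state 1011: A-exp=-2, loops=2, term = A^-2 * d^1
  state 1100: A-exp=+0, loops=1, term = A^0 * d^0
  state 1101: A-exp=+2, loops=2, term = A^2 * d^1
  state 1110: A-exp=-2, loops=2, term = A^-2 * d^1
  state 1111: A-exp=+0, loops=1, term = A^0 * d^0
Collect the terms by A-exponent (count of states per loop number):
Powers of d = -A^2 - A^-2: d^2 = A^4 + 2 + A^-4.
  A^4 * (d^2) = A^8 + 2*A^4 + 1
  A^2 * (4*d) = -4*A^4 - 4
  A^0 * (5 + d^2) = A^4 + 7 + A^-4
  A^-2 * (4*d) = -4 - 4*A^-4
  A^-4 * (d^2) = 1 + 2*A^-4 + A^-8
Summing the groups: <K> = A^8 - A^4 + 1 - A^-4 + A^-8
Normalise by the writhe: (-A^3)^(-w) = (-A^3)^(0) = 1, so f(A) = 1 * <K> = A^8 - A^4 + 1 - A^-4 + A^-8.
Substitute A = t^(-1/4), i.e. A^e → t^(-e/4): V(t) = t^2 - t + 1 - t^-1 + t^-2

Answer: t^2 - t + 1 - t^-1 + t^-2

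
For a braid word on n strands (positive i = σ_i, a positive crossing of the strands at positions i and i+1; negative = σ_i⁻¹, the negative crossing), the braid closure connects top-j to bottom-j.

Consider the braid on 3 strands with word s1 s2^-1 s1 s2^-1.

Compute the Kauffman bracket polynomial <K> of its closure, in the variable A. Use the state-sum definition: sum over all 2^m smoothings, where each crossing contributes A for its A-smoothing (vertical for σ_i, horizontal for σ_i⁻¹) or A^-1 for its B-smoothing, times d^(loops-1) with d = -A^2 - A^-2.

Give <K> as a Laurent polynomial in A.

Braid: s1 s2^-1 s1 s2^-1 on 3 strands, 4 crossings.
Writhe w = (#positive) - (#negative) = 2 - 2 = 0.
Enumerate smoothing states for the bracket polynomial. There are 2^4 = 16 states.
Each crossing splits two ways (0=vertical, 1=horizontal). The state's weight is A^(#A-smoothings - #B-smoothings) * d^(loops - 1).
  state 0000: A-exp=+0, loops=3, term = A^0 * d^2
  state 0001: A-exp=+2, loops=2, term = A^2 * d^1
  state 0010: A-exp=-2, loops=2, term = A^-2 * d^1
  state 0011: A-exp=+0, loops=1, term = A^0 * d^0
  state 0100: A-exp=+2, loops=2, term = A^2 * d^1
  state 0101: A-exp=+4, loops=3, term = A^4 * d^2
  state 0110: A-exp=+0, loops=1, term = A^0 * d^0
  state 0111: A-exp=+2, loops=2, term = A^2 * d^1
  state 1000: A-exp=-2, loops=2, term = A^-2 * d^1
  state 1001: A-exp=+0, loops=1, term = A^0 * d^0
  state 1010: A-exp=-4, loops=3, term = A^-4 * d^2
  state 1011: A-exp=-2, loops=2, term = A^-2 * d^1
  state 1100: A-exp=+0, loops=1, term = A^0 * d^0
  state 1101: A-exp=+2, loops=2, term = A^2 * d^1
  state 1110: A-exp=-2, loops=2, term = A^-2 * d^1
  state 1111: A-exp=+0, loops=1, term = A^0 * d^0
Collect the terms by A-exponent (count of states per loop number):
Powers of d = -A^2 - A^-2: d^2 = A^4 + 2 + A^-4.
  A^4 * (d^2) = A^8 + 2*A^4 + 1
  A^2 * (4*d) = -4*A^4 - 4
  A^0 * (5 + d^2) = A^4 + 7 + A^-4
  A^-2 * (4*d) = -4 - 4*A^-4
  A^-4 * (d^2) = 1 + 2*A^-4 + A^-8
Summing the groups: <K> = A^8 - A^4 + 1 - A^-4 + A^-8

Answer: A^8 - A^4 + 1 - A^-4 + A^-8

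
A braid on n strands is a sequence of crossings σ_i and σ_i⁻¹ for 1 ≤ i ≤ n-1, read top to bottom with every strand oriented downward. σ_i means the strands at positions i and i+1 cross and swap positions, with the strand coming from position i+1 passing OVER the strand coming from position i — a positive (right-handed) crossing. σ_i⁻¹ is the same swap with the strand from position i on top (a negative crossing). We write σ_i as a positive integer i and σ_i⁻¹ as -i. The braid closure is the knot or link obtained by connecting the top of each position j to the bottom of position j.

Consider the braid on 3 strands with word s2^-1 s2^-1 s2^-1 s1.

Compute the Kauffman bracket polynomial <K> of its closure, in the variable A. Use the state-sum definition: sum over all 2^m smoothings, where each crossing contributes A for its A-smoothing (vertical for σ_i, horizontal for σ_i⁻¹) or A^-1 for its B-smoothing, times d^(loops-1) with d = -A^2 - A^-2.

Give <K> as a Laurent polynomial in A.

Braid: s2^-1 s2^-1 s2^-1 s1 on 3 strands, 4 crossings.
Writhe w = (#positive) - (#negative) = 1 - 3 = -2.
Enumerate smoothing states for the bracket polynomial. There are 2^4 = 16 states.
For each crossing: s=0 is the vertical smoothing, s=1 horizontal. Crossing k contributes A^(sign_k * (1 - 2*s_k)); loop factor d = -A^2 - A^-2.
  state 0000: A-exp=-2, loops=3, term = A^-2 * d^2
  state 0001: A-exp=-4, loops=2, term = A^-4 * d^1
  state 0010: A-exp=+0, loops=2, term = A^0 * d^1
  state 0011: A-exp=-2, loops=1, term = A^-2 * d^0
  state 0100: A-exp=+0, loops=2, term = A^0 * d^1
  state 0101: A-exp=-2, loops=1, term = A^-2 * d^0
  state 0110: A-exp=+2, loops=3, term = A^2 * d^2
  state 0111: A-exp=+0, loops=2, term = A^0 * d^1
  state 1000: A-exp=+0, loops=2, term = A^0 * d^1
  state 1001: A-exp=-2, loops=1, term = A^-2 * d^0
  state 1010: A-exp=+2, loops=3, term = A^2 * d^2
  state 1011: A-exp=+0, loops=2, term = A^0 * d^1
  state 1100: A-exp=+2, loops=3, term = A^2 * d^2
  state 1101: A-exp=+0, loops=2, term = A^0 * d^1
  state 1110: A-exp=+4, loops=4, term = A^4 * d^3
  state 1111: A-exp=+2, loops=3, term = A^2 * d^2
Collect the terms by A-exponent (count of states per loop number):
Powers of d = -A^2 - A^-2: d^2 = A^4 + 2 + A^-4; d^3 = -A^6 - 3*A^2 - 3*A^-2 - A^-6.
  A^4 * (d^3) = -A^10 - 3*A^6 - 3*A^2 - A^-2
  A^2 * (4*d^2) = 4*A^6 + 8*A^2 + 4*A^-2
  A^0 * (6*d) = -6*A^2 - 6*A^-2
  A^-2 * (3 + d^2) = A^2 + 5*A^-2 + A^-6
  A^-4 * (d) = -A^-2 - A^-6
Summing the groups: <K> = -A^10 + A^6 + A^-2

Answer: -A^10 + A^6 + A^-2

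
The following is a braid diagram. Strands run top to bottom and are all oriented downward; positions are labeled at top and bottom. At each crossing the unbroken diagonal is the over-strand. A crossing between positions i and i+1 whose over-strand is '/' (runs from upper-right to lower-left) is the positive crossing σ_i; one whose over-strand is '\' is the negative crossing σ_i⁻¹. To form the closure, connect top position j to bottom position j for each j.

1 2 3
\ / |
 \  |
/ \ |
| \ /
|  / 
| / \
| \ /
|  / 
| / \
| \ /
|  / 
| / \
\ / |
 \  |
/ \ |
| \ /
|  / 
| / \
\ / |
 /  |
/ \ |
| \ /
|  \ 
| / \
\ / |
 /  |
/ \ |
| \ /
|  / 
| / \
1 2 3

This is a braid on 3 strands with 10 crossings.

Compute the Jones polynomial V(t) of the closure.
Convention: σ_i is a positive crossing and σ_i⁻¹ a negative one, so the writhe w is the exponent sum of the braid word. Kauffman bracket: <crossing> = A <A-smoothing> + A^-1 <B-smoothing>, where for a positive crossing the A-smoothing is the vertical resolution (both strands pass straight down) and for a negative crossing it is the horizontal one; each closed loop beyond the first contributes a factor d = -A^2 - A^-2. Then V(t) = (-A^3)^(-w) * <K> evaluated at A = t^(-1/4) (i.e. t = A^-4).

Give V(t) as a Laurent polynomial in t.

Reading the diagram top to bottom ('/'-over between positions i,i+1 = s_i, '\'-over = s_i^-1): braid word = s1^-1 s2 s2 s2 s1^-1 s2 s1 s2^-1 s1 s2.
Braid: s1^-1 s2 s2 s2 s1^-1 s2 s1 s2^-1 s1 s2 on 3 strands, 10 crossings.
Writhe w = (#positive) - (#negative) = 7 - 3 = 4.
Computing the Kauffman bracket via state sum. There are 2^10 = 1024 states.
Each crossing splits two ways (0=vertical, 1=horizontal). The state's weight is A^(#A-smoothings - #B-smoothings) * d^(loops - 1).
Tabulate the states by total A-exponent and number of loops L (A-exp: L × count):
  A^10: L=2 ×1
  A^8: L=1 ×5, L=3 ×5
  A^6: L=2 ×39, L=4 ×6
  A^4: L=1 ×34, L=3 ×85, L=5 ×1
  A^2: L=2 ×138, L=4 ×72
  A^0: L=1 ×48, L=3 ×167, L=5 ×37
  A^-2: L=2 ×91, L=4 ×109, L=6 ×10
  A^-4: L=3 ×82, L=5 ×37, L=7 ×1
  A^-6: L=4 ×40, L=6 ×5
  A^-8: L=5 ×10
  A^-10: L=6 ×1
Each group contributes A^e * Σ count * d^(L-1):
Powers of d = -A^2 - A^-2: d^2 = A^4 + 2 + A^-4; d^3 = -A^6 - 3*A^2 - 3*A^-2 - A^-6; d^4 = A^8 + 4*A^4 + 6 + 4*A^-4 + A^-8; d^5 = -A^10 - 5*A^6 - 10*A^2 - 10*A^-2 - 5*A^-6 - A^-10; d^6 = A^12 + 6*A^8 + 15*A^4 + 20 + 15*A^-4 + 6*A^-8 + A^-12.
  A^10 * (d) = -A^12 - A^8
  A^8 * (5 + 5*d^2) = 5*A^12 + 15*A^8 + 5*A^4
  A^6 * (39*d + 6*d^3) = -6*A^12 - 57*A^8 - 57*A^4 - 6
  A^4 * (34 + 85*d^2 + d^4) = A^12 + 89*A^8 + 210*A^4 + 89 + A^-4
  A^2 * (138*d + 72*d^3) = -72*A^8 - 354*A^4 - 354 - 72*A^-4
  A^0 * (48 + 167*d^2 + 37*d^4) = 37*A^8 + 315*A^4 + 604 + 315*A^-4 + 37*A^-8
  A^-2 * (91*d + 109*d^3 + 10*d^5) = -10*A^8 - 159*A^4 - 518 - 518*A^-4 - 159*A^-8 - 10*A^-12
  A^-4 * (82*d^2 + 37*d^4 + d^6) = A^8 + 43*A^4 + 245 + 406*A^-4 + 245*A^-8 + 43*A^-12 + A^-16
  A^-6 * (40*d^3 + 5*d^5) = -5*A^4 - 65 - 170*A^-4 - 170*A^-8 - 65*A^-12 - 5*A^-16
  A^-8 * (10*d^4) = 10 + 40*A^-4 + 60*A^-8 + 40*A^-12 + 10*A^-16
  A^-10 * (d^5) = -1 - 5*A^-4 - 10*A^-8 - 10*A^-12 - 5*A^-16 - A^-20
Summing the groups: <K> = -A^12 + 2*A^8 - 2*A^4 + 4 - 3*A^-4 + 3*A^-8 - 2*A^-12 + A^-16 - A^-20
Normalise by the writhe: (-A^3)^(-w) = (-A^3)^(-4) = A^-12, so f(A) = A^-12 * <K> = -1 + 2*A^-4 - 2*A^-8 + 4*A^-12 - 3*A^-16 + 3*A^-20 - 2*A^-24 + A^-28 - A^-32.
Substitute A = t^(-1/4), i.e. A^e → t^(-e/4): V(t) = -t^8 + t^7 - 2*t^6 + 3*t^5 - 3*t^4 + 4*t^3 - 2*t^2 + 2*t - 1

Answer: -t^8 + t^7 - 2*t^6 + 3*t^5 - 3*t^4 + 4*t^3 - 2*t^2 + 2*t - 1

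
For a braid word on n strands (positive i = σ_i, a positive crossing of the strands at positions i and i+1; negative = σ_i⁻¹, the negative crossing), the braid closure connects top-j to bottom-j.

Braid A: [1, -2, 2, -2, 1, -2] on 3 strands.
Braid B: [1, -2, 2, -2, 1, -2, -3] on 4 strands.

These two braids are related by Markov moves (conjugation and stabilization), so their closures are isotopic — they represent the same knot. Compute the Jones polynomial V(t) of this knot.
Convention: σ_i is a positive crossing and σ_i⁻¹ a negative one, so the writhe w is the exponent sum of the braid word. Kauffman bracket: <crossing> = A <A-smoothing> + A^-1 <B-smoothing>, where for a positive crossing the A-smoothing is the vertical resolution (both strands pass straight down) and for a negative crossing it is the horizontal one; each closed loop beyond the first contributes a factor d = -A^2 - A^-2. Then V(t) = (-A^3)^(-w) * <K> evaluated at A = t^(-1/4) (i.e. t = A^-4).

Markov-equivalent braids have isotopic closures, hence identical knot invariants. Strip the Markov moves from each word to reach a common short braid β, then compute V(t) once on β.
Braid A: s1 s2^-1 s2 s2^-1 s1 s2^-1 on 3 strands has no conjugating prefix/suffix or stabilization to strip; take β = s1 s2^-1 s2 s2^-1 s1 s2^-1.
Braid B: s1 s2^-1 s2 s2^-1 s1 s2^-1 s3^-1 on 4 strands reduces by inverse Markov moves (closure unchanged at each step):
  Destabilize: the word has the form β·s3^-1 where s3^-1 occurs only as the final letter (β ∈ B_3); drop it and the last strand → 3 strands.
Reduced to β = s1 s2^-1 s2 s2^-1 s1 s2^-1 on 3 strands, 6 crossings.
Both give the same β = s1 s2^-1 s2 s2^-1 s1 s2^-1 on 3 strands, so one state sum suffices:
First cancel adjacent σ_i σ_i⁻¹ pairs (Reidemeister II — same braid, same closure): s1 s2^-1 s2 s2^-1 s1 s2^-1 → s1 s2^-1 s1 s2^-1.
Braid: s1 s2^-1 s1 s2^-1 on 3 strands, 4 crossings.
Writhe w = (#positive) - (#negative) = 2 - 2 = 0.
Computing the Kauffman bracket via state sum. There are 2^4 = 16 states.
For each crossing: s=0 is the vertical smoothing, s=1 horizontal. Crossing k contributes A^(sign_k * (1 - 2*s_k)); loop factor d = -A^2 - A^-2.
  state 0000: A-exp=+0, loops=3, term = A^0 * d^2
  state 0001: A-exp=+2, loops=2, term = A^2 * d^1
  state 0010: A-exp=-2, loops=2, term = A^-2 * d^1
  state 0011: A-exp=+0, loops=1, term = A^0 * d^0
  state 0100: A-exp=+2, loops=2, term = A^2 * d^1
  state 0101: A-exp=+4, loops=3, term = A^4 * d^2
  state 0110: A-exp=+0, loops=1, term = A^0 * d^0
  state 0111: A-exp=+2, loops=2, term = A^2 * d^1
  state 1000: A-exp=-2, loops=2, term = A^-2 * d^1
  state 1001: A-exp=+0, loops=1, term = A^0 * d^0
  state 1010: A-exp=-4, loops=3, term = A^-4 * d^2
  state 1011: A-exp=-2, loops=2, term = A^-2 * d^1
  state 1100: A-exp=+0, loops=1, term = A^0 * d^0
  state 1101: A-exp=+2, loops=2, term = A^2 * d^1
  state 1110: A-exp=-2, loops=2, term = A^-2 * d^1
  state 1111: A-exp=+0, loops=1, term = A^0 * d^0
Collect the terms by A-exponent (count of states per loop number):
Powers of d = -A^2 - A^-2: d^2 = A^4 + 2 + A^-4.
  A^4 * (d^2) = A^8 + 2*A^4 + 1
  A^2 * (4*d) = -4*A^4 - 4
  A^0 * (5 + d^2) = A^4 + 7 + A^-4
  A^-2 * (4*d) = -4 - 4*A^-4
  A^-4 * (d^2) = 1 + 2*A^-4 + A^-8
Summing the groups: <K> = A^8 - A^4 + 1 - A^-4 + A^-8
Normalise by the writhe: (-A^3)^(-w) = (-A^3)^(0) = 1, so f(A) = 1 * <K> = A^8 - A^4 + 1 - A^-4 + A^-8.
Substitute A = t^(-1/4), i.e. A^e → t^(-e/4): V(t) = t^2 - t + 1 - t^-1 + t^-2

Answer: t^2 - t + 1 - t^-1 + t^-2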